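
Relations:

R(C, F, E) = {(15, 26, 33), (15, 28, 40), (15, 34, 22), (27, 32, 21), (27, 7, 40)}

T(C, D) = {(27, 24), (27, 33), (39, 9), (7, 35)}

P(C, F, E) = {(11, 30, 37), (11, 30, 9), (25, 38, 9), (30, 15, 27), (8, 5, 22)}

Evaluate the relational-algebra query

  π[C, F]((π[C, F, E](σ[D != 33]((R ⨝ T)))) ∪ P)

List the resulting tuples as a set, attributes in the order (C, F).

{(11, 30), (25, 38), (27, 32), (27, 7), (30, 15), (8, 5)}

Natural join on C: {(27, 32, 21, 24), (27, 32, 21, 33), (27, 7, 40, 24), (27, 7, 40, 33)}
σ[D != 33]: keep tuples satisfying D != 33 → {(27, 32, 21, 24), (27, 7, 40, 24)}
π[C, F, E]: project onto (C, F, E) → {(27, 32, 21), (27, 7, 40)}
Set union of the two operands is {(11, 30, 37), (11, 30, 9), (25, 38, 9), (27, 32, 21), (27, 7, 40), (30, 15, 27), (8, 5, 22)}.
π[C, F]: project onto (C, F) (1 duplicate(s) eliminated) → {(11, 30), (25, 38), (27, 32), (27, 7), (30, 15), (8, 5)}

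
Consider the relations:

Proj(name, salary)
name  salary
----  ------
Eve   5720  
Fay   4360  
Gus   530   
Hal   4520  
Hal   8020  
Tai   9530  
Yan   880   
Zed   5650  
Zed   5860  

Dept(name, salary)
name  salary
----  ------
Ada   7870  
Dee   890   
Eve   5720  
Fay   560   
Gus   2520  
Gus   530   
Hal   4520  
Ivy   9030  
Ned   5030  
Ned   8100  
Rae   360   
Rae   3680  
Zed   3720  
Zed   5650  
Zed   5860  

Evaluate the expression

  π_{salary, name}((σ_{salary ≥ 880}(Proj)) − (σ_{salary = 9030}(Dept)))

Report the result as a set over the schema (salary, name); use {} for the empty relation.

{(4360, Fay), (4520, Hal), (5650, Zed), (5720, Eve), (5860, Zed), (8020, Hal), (880, Yan), (9530, Tai)}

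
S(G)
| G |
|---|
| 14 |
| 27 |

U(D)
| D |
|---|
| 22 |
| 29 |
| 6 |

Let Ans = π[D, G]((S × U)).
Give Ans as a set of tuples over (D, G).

S × U: Cartesian product, 2·3 = 6 tuples over (G, D).
π[D, G]: project onto (D, G) → {(22, 14), (22, 27), (29, 14), (29, 27), (6, 14), (6, 27)}

{(22, 14), (22, 27), (29, 14), (29, 27), (6, 14), (6, 27)}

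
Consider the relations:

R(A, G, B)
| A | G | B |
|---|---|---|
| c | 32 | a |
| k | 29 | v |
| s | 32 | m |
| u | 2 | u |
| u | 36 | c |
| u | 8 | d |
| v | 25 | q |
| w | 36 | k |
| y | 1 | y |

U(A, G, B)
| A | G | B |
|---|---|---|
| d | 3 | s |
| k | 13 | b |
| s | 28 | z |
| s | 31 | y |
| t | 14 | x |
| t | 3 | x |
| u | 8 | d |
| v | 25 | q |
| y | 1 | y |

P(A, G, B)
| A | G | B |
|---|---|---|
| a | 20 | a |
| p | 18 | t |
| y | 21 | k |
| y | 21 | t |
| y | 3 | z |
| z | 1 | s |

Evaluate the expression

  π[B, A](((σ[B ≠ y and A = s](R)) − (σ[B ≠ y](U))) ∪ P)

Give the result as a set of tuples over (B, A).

{(a, a), (k, y), (m, s), (s, z), (t, p), (t, y), (z, y)}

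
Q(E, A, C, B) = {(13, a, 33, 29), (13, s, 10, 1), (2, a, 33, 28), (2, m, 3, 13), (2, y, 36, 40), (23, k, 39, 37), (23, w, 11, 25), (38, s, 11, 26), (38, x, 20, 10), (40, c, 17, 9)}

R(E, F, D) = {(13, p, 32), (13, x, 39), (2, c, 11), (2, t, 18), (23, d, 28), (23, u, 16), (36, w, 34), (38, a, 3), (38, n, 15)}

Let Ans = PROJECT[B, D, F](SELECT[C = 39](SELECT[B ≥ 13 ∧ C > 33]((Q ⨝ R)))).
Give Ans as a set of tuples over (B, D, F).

Joining Q and R on E yields {(13, a, 33, 29, p, 32), (13, a, 33, 29, x, 39), (13, s, 10, 1, p, 32), (13, s, 10, 1, x, 39), (2, a, 33, 28, c, 11), (2, a, 33, 28, t, 18), (2, m, 3, 13, c, 11), (2, m, 3, 13, t, 18), (2, y, 36, 40, c, 11), (2, y, 36, 40, t, 18), (23, k, 39, 37, d, 28), (23, k, 39, 37, u, 16), (23, w, 11, 25, d, 28), (23, w, 11, 25, u, 16), (38, s, 11, 26, a, 3), (38, s, 11, 26, n, 15), (38, x, 20, 10, a, 3), (38, x, 20, 10, n, 15)}.
Filtering on B ≥ 13 ∧ C > 33 leaves {(2, y, 36, 40, c, 11), (2, y, 36, 40, t, 18), (23, k, 39, 37, d, 28), (23, k, 39, 37, u, 16)}.
Filtering on C = 39 leaves {(23, k, 39, 37, d, 28), (23, k, 39, 37, u, 16)}.
Keep only column(s) B, D, F: {(37, 16, u), (37, 28, d)}

{(37, 16, u), (37, 28, d)}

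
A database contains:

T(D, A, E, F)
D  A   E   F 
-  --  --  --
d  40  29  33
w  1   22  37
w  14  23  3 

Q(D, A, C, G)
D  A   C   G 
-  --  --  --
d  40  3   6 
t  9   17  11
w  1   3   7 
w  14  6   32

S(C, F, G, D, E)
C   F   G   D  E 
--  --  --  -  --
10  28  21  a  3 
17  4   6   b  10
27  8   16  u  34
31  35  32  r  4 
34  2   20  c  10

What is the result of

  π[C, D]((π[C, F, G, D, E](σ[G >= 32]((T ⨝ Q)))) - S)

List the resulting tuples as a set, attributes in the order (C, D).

Natural join on D, A: {(d, 40, 29, 33, 3, 6), (w, 1, 22, 37, 3, 7), (w, 14, 23, 3, 6, 32)}
Apply σ_{G >= 32}; surviving tuples: {(w, 14, 23, 3, 6, 32)}
Projecting to C, F, G, D, E: {(6, 3, 32, w, 23)}
Set difference of the two operands is {(6, 3, 32, w, 23)}.
Projecting to C, D: {(6, w)}

{(6, w)}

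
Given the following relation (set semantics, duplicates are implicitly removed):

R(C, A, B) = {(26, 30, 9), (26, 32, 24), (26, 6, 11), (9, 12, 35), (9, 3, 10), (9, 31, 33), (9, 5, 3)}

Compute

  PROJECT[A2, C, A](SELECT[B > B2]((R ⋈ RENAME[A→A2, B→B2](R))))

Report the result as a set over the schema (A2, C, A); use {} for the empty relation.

ρ[A→A2, B→B2]: schema becomes (C, A2, B2); tuples unchanged.
R ⋈ RENAME[A→A2, B→B2](R) (natural join on C): {(26, 30, 9, 30, 9), (26, 30, 9, 32, 24), (26, 30, 9, 6, 11), (26, 32, 24, 30, 9), (26, 32, 24, 32, 24), (26, 32, 24, 6, 11), (26, 6, 11, 30, 9), (26, 6, 11, 32, 24), (26, 6, 11, 6, 11), (9, 12, 35, 12, 35), (9, 12, 35, 3, 10), (9, 12, 35, 31, 33), (9, 12, 35, 5, 3), (9, 3, 10, 12, 35), (9, 3, 10, 3, 10), (9, 3, 10, 31, 33), (9, 3, 10, 5, 3), (9, 31, 33, 12, 35), (9, 31, 33, 3, 10), (9, 31, 33, 31, 33), (9, 31, 33, 5, 3), (9, 5, 3, 12, 35), (9, 5, 3, 3, 10), (9, 5, 3, 31, 33), (9, 5, 3, 5, 3)}
Selection B > B2: {(26, 32, 24, 30, 9), (26, 32, 24, 6, 11), (26, 6, 11, 30, 9), (9, 12, 35, 3, 10), (9, 12, 35, 31, 33), (9, 12, 35, 5, 3), (9, 3, 10, 5, 3), (9, 31, 33, 3, 10), (9, 31, 33, 5, 3)}
Keep only column(s) A2, C, A: {(3, 9, 12), (3, 9, 31), (30, 26, 32), (30, 26, 6), (31, 9, 12), (5, 9, 12), (5, 9, 3), (5, 9, 31), (6, 26, 32)}

{(3, 9, 12), (3, 9, 31), (30, 26, 32), (30, 26, 6), (31, 9, 12), (5, 9, 12), (5, 9, 3), (5, 9, 31), (6, 26, 32)}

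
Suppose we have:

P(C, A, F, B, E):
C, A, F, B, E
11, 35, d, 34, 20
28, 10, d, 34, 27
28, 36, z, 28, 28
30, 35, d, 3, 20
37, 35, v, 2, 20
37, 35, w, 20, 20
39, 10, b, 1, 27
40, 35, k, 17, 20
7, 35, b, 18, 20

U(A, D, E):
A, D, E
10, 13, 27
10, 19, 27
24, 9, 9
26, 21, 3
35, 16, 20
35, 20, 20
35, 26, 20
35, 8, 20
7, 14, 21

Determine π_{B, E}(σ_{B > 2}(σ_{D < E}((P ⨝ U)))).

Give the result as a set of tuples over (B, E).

Joining P and U on A, E yields {(11, 35, d, 34, 20, 16), (11, 35, d, 34, 20, 20), (11, 35, d, 34, 20, 26), (11, 35, d, 34, 20, 8), (28, 10, d, 34, 27, 13), (28, 10, d, 34, 27, 19), (30, 35, d, 3, 20, 16), (30, 35, d, 3, 20, 20), (30, 35, d, 3, 20, 26), (30, 35, d, 3, 20, 8), (37, 35, v, 2, 20, 16), (37, 35, v, 2, 20, 20), (37, 35, v, 2, 20, 26), (37, 35, v, 2, 20, 8), (37, 35, w, 20, 20, 16), (37, 35, w, 20, 20, 20), (37, 35, w, 20, 20, 26), (37, 35, w, 20, 20, 8), (39, 10, b, 1, 27, 13), (39, 10, b, 1, 27, 19), (40, 35, k, 17, 20, 16), (40, 35, k, 17, 20, 20), (40, 35, k, 17, 20, 26), (40, 35, k, 17, 20, 8), (7, 35, b, 18, 20, 16), (7, 35, b, 18, 20, 20), (7, 35, b, 18, 20, 26), (7, 35, b, 18, 20, 8)}.
Filtering on D < E leaves {(11, 35, d, 34, 20, 16), (11, 35, d, 34, 20, 8), (28, 10, d, 34, 27, 13), (28, 10, d, 34, 27, 19), (30, 35, d, 3, 20, 16), (30, 35, d, 3, 20, 8), (37, 35, v, 2, 20, 16), (37, 35, v, 2, 20, 8), (37, 35, w, 20, 20, 16), (37, 35, w, 20, 20, 8), (39, 10, b, 1, 27, 13), (39, 10, b, 1, 27, 19), (40, 35, k, 17, 20, 16), (40, 35, k, 17, 20, 8), (7, 35, b, 18, 20, 16), (7, 35, b, 18, 20, 8)}.
Filtering on B > 2 leaves {(11, 35, d, 34, 20, 16), (11, 35, d, 34, 20, 8), (28, 10, d, 34, 27, 13), (28, 10, d, 34, 27, 19), (30, 35, d, 3, 20, 16), (30, 35, d, 3, 20, 8), (37, 35, w, 20, 20, 16), (37, 35, w, 20, 20, 8), (40, 35, k, 17, 20, 16), (40, 35, k, 17, 20, 8), (7, 35, b, 18, 20, 16), (7, 35, b, 18, 20, 8)}.
Keep only column(s) B, E (6 duplicate(s) eliminated): {(17, 20), (18, 20), (20, 20), (3, 20), (34, 20), (34, 27)}

{(17, 20), (18, 20), (20, 20), (3, 20), (34, 20), (34, 27)}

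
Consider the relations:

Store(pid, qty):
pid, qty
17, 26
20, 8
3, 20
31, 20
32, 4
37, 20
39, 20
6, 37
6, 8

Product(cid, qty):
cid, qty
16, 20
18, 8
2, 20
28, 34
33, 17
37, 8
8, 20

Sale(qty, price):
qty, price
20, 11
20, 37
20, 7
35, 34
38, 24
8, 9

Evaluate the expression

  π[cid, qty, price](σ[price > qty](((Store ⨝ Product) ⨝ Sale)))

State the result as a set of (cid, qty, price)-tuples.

Natural join on qty: {(20, 8, 18), (20, 8, 37), (3, 20, 16), (3, 20, 2), (3, 20, 8), (31, 20, 16), (31, 20, 2), (31, 20, 8), (37, 20, 16), (37, 20, 2), (37, 20, 8), (39, 20, 16), (39, 20, 2), (39, 20, 8), (6, 8, 18), (6, 8, 37)}
Natural join on qty: {(20, 8, 18, 9), (20, 8, 37, 9), (3, 20, 16, 11), (3, 20, 16, 37), (3, 20, 16, 7), (3, 20, 2, 11), (3, 20, 2, 37), (3, 20, 2, 7), (3, 20, 8, 11), (3, 20, 8, 37), (3, 20, 8, 7), (31, 20, 16, 11), (31, 20, 16, 37), (31, 20, 16, 7), (31, 20, 2, 11), (31, 20, 2, 37), (31, 20, 2, 7), (31, 20, 8, 11), (31, 20, 8, 37), (31, 20, 8, 7), (37, 20, 16, 11), (37, 20, 16, 37), (37, 20, 16, 7), (37, 20, 2, 11), (37, 20, 2, 37), (37, 20, 2, 7), (37, 20, 8, 11), (37, 20, 8, 37), (37, 20, 8, 7), (39, 20, 16, 11), (39, 20, 16, 37), (39, 20, 16, 7), (39, 20, 2, 11), (39, 20, 2, 37), (39, 20, 2, 7), (39, 20, 8, 11), (39, 20, 8, 37), (39, 20, 8, 7), (6, 8, 18, 9), (6, 8, 37, 9)}
Filtering on price > qty leaves {(20, 8, 18, 9), (20, 8, 37, 9), (3, 20, 16, 37), (3, 20, 2, 37), (3, 20, 8, 37), (31, 20, 16, 37), (31, 20, 2, 37), (31, 20, 8, 37), (37, 20, 16, 37), (37, 20, 2, 37), (37, 20, 8, 37), (39, 20, 16, 37), (39, 20, 2, 37), (39, 20, 8, 37), (6, 8, 18, 9), (6, 8, 37, 9)}.
Keep only column(s) cid, qty, price (11 duplicate(s) eliminated): {(16, 20, 37), (18, 8, 9), (2, 20, 37), (37, 8, 9), (8, 20, 37)}

{(16, 20, 37), (18, 8, 9), (2, 20, 37), (37, 8, 9), (8, 20, 37)}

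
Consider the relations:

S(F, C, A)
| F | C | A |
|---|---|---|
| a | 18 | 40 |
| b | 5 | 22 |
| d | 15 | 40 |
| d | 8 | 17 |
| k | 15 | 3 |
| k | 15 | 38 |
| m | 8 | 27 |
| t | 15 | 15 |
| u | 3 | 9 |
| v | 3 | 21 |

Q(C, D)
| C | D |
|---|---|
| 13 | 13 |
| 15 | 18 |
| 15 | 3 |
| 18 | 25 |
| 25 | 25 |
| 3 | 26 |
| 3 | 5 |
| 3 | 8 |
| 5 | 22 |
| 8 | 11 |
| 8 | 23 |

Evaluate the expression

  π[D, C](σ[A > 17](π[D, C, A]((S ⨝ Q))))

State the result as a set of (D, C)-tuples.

Natural join on C: {(a, 18, 40, 25), (b, 5, 22, 22), (d, 15, 40, 18), (d, 15, 40, 3), (d, 8, 17, 11), (d, 8, 17, 23), (k, 15, 3, 18), (k, 15, 3, 3), (k, 15, 38, 18), (k, 15, 38, 3), (m, 8, 27, 11), (m, 8, 27, 23), (t, 15, 15, 18), (t, 15, 15, 3), (u, 3, 9, 26), (u, 3, 9, 5), (u, 3, 9, 8), (v, 3, 21, 26), (v, 3, 21, 5), (v, 3, 21, 8)}
π_{D, C, A} gives {(11, 8, 17), (11, 8, 27), (18, 15, 15), (18, 15, 3), (18, 15, 38), (18, 15, 40), (22, 5, 22), (23, 8, 17), (23, 8, 27), (25, 18, 40), (26, 3, 21), (26, 3, 9), (3, 15, 15), (3, 15, 3), (3, 15, 38), (3, 15, 40), (5, 3, 21), (5, 3, 9), (8, 3, 21), (8, 3, 9)}.
σ[A > 17]: keep tuples satisfying A > 17 → {(11, 8, 27), (18, 15, 38), (18, 15, 40), (22, 5, 22), (23, 8, 27), (25, 18, 40), (26, 3, 21), (3, 15, 38), (3, 15, 40), (5, 3, 21), (8, 3, 21)}
π_{D, C} gives {(11, 8), (18, 15), (22, 5), (23, 8), (25, 18), (26, 3), (3, 15), (5, 3), (8, 3)} (2 duplicate(s) eliminated).

{(11, 8), (18, 15), (22, 5), (23, 8), (25, 18), (26, 3), (3, 15), (5, 3), (8, 3)}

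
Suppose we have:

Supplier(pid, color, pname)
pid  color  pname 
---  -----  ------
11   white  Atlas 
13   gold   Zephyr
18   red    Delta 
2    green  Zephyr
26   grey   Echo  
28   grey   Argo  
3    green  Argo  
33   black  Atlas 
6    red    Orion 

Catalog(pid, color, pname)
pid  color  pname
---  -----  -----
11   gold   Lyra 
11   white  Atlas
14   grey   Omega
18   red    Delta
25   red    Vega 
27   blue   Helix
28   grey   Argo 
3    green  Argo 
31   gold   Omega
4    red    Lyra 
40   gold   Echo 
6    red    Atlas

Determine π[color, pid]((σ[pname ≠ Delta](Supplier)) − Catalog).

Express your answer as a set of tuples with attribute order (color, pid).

Filtering on pname ≠ Delta leaves {(11, white, Atlas), (13, gold, Zephyr), (2, green, Zephyr), (26, grey, Echo), (28, grey, Argo), (3, green, Argo), (33, black, Atlas), (6, red, Orion)}.
Taking the difference: {(13, gold, Zephyr), (2, green, Zephyr), (26, grey, Echo), (33, black, Atlas), (6, red, Orion)}
Projecting to color, pid: {(black, 33), (gold, 13), (green, 2), (grey, 26), (red, 6)}

{(black, 33), (gold, 13), (green, 2), (grey, 26), (red, 6)}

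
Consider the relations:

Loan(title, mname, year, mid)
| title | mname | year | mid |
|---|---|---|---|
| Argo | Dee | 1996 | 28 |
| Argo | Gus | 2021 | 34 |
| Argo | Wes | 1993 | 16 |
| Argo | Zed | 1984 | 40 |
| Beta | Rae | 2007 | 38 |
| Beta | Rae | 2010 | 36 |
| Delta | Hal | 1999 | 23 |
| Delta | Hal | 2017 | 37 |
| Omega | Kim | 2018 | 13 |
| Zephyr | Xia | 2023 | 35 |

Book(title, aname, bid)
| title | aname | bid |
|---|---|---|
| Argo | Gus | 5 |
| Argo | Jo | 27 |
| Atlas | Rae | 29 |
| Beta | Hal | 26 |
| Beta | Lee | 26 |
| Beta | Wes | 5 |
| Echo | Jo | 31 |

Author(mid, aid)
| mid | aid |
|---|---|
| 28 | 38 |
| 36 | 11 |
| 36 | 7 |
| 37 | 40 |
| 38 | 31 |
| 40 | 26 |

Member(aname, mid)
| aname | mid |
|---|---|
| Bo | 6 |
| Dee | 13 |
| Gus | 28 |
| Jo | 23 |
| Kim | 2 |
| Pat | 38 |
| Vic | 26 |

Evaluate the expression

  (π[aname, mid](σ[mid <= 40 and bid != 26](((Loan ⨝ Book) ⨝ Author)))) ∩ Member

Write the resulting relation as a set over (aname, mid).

{(Gus, 28)}

Natural join on title: {(Argo, Dee, 1996, 28, Gus, 5), (Argo, Dee, 1996, 28, Jo, 27), (Argo, Gus, 2021, 34, Gus, 5), (Argo, Gus, 2021, 34, Jo, 27), (Argo, Wes, 1993, 16, Gus, 5), (Argo, Wes, 1993, 16, Jo, 27), (Argo, Zed, 1984, 40, Gus, 5), (Argo, Zed, 1984, 40, Jo, 27), (Beta, Rae, 2007, 38, Hal, 26), (Beta, Rae, 2007, 38, Lee, 26), (Beta, Rae, 2007, 38, Wes, 5), (Beta, Rae, 2010, 36, Hal, 26), (Beta, Rae, 2010, 36, Lee, 26), (Beta, Rae, 2010, 36, Wes, 5)}
Natural join on mid: {(Argo, Dee, 1996, 28, Gus, 5, 38), (Argo, Dee, 1996, 28, Jo, 27, 38), (Argo, Zed, 1984, 40, Gus, 5, 26), (Argo, Zed, 1984, 40, Jo, 27, 26), (Beta, Rae, 2007, 38, Hal, 26, 31), (Beta, Rae, 2007, 38, Lee, 26, 31), (Beta, Rae, 2007, 38, Wes, 5, 31), (Beta, Rae, 2010, 36, Hal, 26, 11), (Beta, Rae, 2010, 36, Hal, 26, 7), (Beta, Rae, 2010, 36, Lee, 26, 11), (Beta, Rae, 2010, 36, Lee, 26, 7), (Beta, Rae, 2010, 36, Wes, 5, 11), (Beta, Rae, 2010, 36, Wes, 5, 7)}
Selection mid <= 40 and bid != 26: {(Argo, Dee, 1996, 28, Gus, 5, 38), (Argo, Dee, 1996, 28, Jo, 27, 38), (Argo, Zed, 1984, 40, Gus, 5, 26), (Argo, Zed, 1984, 40, Jo, 27, 26), (Beta, Rae, 2007, 38, Wes, 5, 31), (Beta, Rae, 2010, 36, Wes, 5, 11), (Beta, Rae, 2010, 36, Wes, 5, 7)}
Keep only column(s) aname, mid (1 duplicate(s) eliminated): {(Gus, 28), (Gus, 40), (Jo, 28), (Jo, 40), (Wes, 36), (Wes, 38)}
Intersection: {(Gus, 28), (Gus, 40), (Jo, 28), (Jo, 40), (Wes, 36), (Wes, 38)} with {(Bo, 6), (Dee, 13), (Gus, 28), (Jo, 23), (Kim, 2), (Pat, 38), (Vic, 26)} → {(Gus, 28)}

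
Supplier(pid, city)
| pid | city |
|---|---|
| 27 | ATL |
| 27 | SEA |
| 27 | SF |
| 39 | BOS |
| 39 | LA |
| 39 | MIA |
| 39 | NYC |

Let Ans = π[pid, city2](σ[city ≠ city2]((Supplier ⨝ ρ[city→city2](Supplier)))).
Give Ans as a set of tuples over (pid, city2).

{(27, ATL), (27, SEA), (27, SF), (39, BOS), (39, LA), (39, MIA), (39, NYC)}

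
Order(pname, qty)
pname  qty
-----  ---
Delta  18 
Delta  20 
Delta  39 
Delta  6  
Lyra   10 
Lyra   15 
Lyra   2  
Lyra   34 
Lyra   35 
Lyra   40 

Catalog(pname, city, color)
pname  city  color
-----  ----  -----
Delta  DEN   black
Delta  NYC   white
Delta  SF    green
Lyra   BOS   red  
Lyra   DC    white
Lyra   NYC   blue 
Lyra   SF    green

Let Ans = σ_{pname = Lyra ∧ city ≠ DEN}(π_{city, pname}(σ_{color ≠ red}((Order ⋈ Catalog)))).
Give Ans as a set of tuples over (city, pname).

{(DC, Lyra), (NYC, Lyra), (SF, Lyra)}

Joining Order and Catalog on pname yields {(Delta, 18, DEN, black), (Delta, 18, NYC, white), (Delta, 18, SF, green), (Delta, 20, DEN, black), (Delta, 20, NYC, white), (Delta, 20, SF, green), (Delta, 39, DEN, black), (Delta, 39, NYC, white), (Delta, 39, SF, green), (Delta, 6, DEN, black), (Delta, 6, NYC, white), (Delta, 6, SF, green), (Lyra, 10, BOS, red), (Lyra, 10, DC, white), (Lyra, 10, NYC, blue), (Lyra, 10, SF, green), (Lyra, 15, BOS, red), (Lyra, 15, DC, white), (Lyra, 15, NYC, blue), (Lyra, 15, SF, green), (Lyra, 2, BOS, red), (Lyra, 2, DC, white), (Lyra, 2, NYC, blue), (Lyra, 2, SF, green), (Lyra, 34, BOS, red), (Lyra, 34, DC, white), (Lyra, 34, NYC, blue), (Lyra, 34, SF, green), (Lyra, 35, BOS, red), (Lyra, 35, DC, white), (Lyra, 35, NYC, blue), (Lyra, 35, SF, green), (Lyra, 40, BOS, red), (Lyra, 40, DC, white), (Lyra, 40, NYC, blue), (Lyra, 40, SF, green)}.
Apply σ_{color ≠ red}; surviving tuples: {(Delta, 18, DEN, black), (Delta, 18, NYC, white), (Delta, 18, SF, green), (Delta, 20, DEN, black), (Delta, 20, NYC, white), (Delta, 20, SF, green), (Delta, 39, DEN, black), (Delta, 39, NYC, white), (Delta, 39, SF, green), (Delta, 6, DEN, black), (Delta, 6, NYC, white), (Delta, 6, SF, green), (Lyra, 10, DC, white), (Lyra, 10, NYC, blue), (Lyra, 10, SF, green), (Lyra, 15, DC, white), (Lyra, 15, NYC, blue), (Lyra, 15, SF, green), (Lyra, 2, DC, white), (Lyra, 2, NYC, blue), (Lyra, 2, SF, green), (Lyra, 34, DC, white), (Lyra, 34, NYC, blue), (Lyra, 34, SF, green), (Lyra, 35, DC, white), (Lyra, 35, NYC, blue), (Lyra, 35, SF, green), (Lyra, 40, DC, white), (Lyra, 40, NYC, blue), (Lyra, 40, SF, green)}
Keep only column(s) city, pname (24 duplicate(s) eliminated): {(DC, Lyra), (DEN, Delta), (NYC, Delta), (NYC, Lyra), (SF, Delta), (SF, Lyra)}
Apply σ_{pname = Lyra ∧ city ≠ DEN}; surviving tuples: {(DC, Lyra), (NYC, Lyra), (SF, Lyra)}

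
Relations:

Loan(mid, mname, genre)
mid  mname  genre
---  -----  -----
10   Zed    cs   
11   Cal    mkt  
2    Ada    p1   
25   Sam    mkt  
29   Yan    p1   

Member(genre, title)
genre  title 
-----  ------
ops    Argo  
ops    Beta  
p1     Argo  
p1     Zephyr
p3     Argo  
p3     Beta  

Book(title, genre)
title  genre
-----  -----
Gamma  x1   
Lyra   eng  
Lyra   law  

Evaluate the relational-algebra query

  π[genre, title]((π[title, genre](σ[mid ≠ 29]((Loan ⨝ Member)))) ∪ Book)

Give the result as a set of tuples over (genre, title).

Loan ⋈ Member (natural join on genre): {(2, Ada, p1, Argo), (2, Ada, p1, Zephyr), (29, Yan, p1, Argo), (29, Yan, p1, Zephyr)}
σ[mid ≠ 29]: keep tuples satisfying mid ≠ 29 → {(2, Ada, p1, Argo), (2, Ada, p1, Zephyr)}
Projecting to title, genre: {(Argo, p1), (Zephyr, p1)}
Set union of the two operands is {(Argo, p1), (Gamma, x1), (Lyra, eng), (Lyra, law), (Zephyr, p1)}.
Projecting to genre, title: {(eng, Lyra), (law, Lyra), (p1, Argo), (p1, Zephyr), (x1, Gamma)}

{(eng, Lyra), (law, Lyra), (p1, Argo), (p1, Zephyr), (x1, Gamma)}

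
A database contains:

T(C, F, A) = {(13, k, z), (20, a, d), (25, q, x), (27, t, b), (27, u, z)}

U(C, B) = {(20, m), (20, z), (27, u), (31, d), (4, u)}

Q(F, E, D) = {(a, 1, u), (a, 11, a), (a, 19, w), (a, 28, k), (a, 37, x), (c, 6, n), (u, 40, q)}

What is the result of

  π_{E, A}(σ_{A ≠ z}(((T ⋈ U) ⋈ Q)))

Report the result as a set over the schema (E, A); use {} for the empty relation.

Joining T and U on C yields {(20, a, d, m), (20, a, d, z), (27, t, b, u), (27, u, z, u)}.
Joining (T ⋈ U) and Q on F yields {(20, a, d, m, 1, u), (20, a, d, m, 11, a), (20, a, d, m, 19, w), (20, a, d, m, 28, k), (20, a, d, m, 37, x), (20, a, d, z, 1, u), (20, a, d, z, 11, a), (20, a, d, z, 19, w), (20, a, d, z, 28, k), (20, a, d, z, 37, x), (27, u, z, u, 40, q)}.
Selection A ≠ z: {(20, a, d, m, 1, u), (20, a, d, m, 11, a), (20, a, d, m, 19, w), (20, a, d, m, 28, k), (20, a, d, m, 37, x), (20, a, d, z, 1, u), (20, a, d, z, 11, a), (20, a, d, z, 19, w), (20, a, d, z, 28, k), (20, a, d, z, 37, x)}
Projecting to E, A (5 duplicate(s) eliminated): {(1, d), (11, d), (19, d), (28, d), (37, d)}

{(1, d), (11, d), (19, d), (28, d), (37, d)}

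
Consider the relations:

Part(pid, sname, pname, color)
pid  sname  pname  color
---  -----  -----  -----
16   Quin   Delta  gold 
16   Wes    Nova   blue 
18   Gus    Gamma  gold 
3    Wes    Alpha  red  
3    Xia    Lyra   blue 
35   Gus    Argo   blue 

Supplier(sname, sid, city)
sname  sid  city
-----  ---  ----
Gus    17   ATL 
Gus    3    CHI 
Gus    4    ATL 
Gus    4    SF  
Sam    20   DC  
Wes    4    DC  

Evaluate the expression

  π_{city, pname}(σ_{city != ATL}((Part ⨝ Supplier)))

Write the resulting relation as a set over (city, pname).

{(CHI, Argo), (CHI, Gamma), (DC, Alpha), (DC, Nova), (SF, Argo), (SF, Gamma)}

Part ⋈ Supplier (natural join on sname): {(16, Wes, Nova, blue, 4, DC), (18, Gus, Gamma, gold, 17, ATL), (18, Gus, Gamma, gold, 3, CHI), (18, Gus, Gamma, gold, 4, ATL), (18, Gus, Gamma, gold, 4, SF), (3, Wes, Alpha, red, 4, DC), (35, Gus, Argo, blue, 17, ATL), (35, Gus, Argo, blue, 3, CHI), (35, Gus, Argo, blue, 4, ATL), (35, Gus, Argo, blue, 4, SF)}
Selection city != ATL: {(16, Wes, Nova, blue, 4, DC), (18, Gus, Gamma, gold, 3, CHI), (18, Gus, Gamma, gold, 4, SF), (3, Wes, Alpha, red, 4, DC), (35, Gus, Argo, blue, 3, CHI), (35, Gus, Argo, blue, 4, SF)}
π[city, pname]: project onto (city, pname) → {(CHI, Argo), (CHI, Gamma), (DC, Alpha), (DC, Nova), (SF, Argo), (SF, Gamma)}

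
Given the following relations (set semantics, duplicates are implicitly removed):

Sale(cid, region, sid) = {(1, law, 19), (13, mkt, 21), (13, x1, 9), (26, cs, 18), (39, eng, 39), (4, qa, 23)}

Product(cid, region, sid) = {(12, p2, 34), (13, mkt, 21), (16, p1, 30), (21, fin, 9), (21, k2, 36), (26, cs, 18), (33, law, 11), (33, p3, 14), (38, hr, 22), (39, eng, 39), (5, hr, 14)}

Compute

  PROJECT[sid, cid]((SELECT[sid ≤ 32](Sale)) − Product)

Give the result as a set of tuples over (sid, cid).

{(19, 1), (23, 4), (9, 13)}

Filtering on sid ≤ 32 leaves {(1, law, 19), (13, mkt, 21), (13, x1, 9), (26, cs, 18), (4, qa, 23)}.
Set difference of the two operands is {(1, law, 19), (13, x1, 9), (4, qa, 23)}.
Projecting to sid, cid: {(19, 1), (23, 4), (9, 13)}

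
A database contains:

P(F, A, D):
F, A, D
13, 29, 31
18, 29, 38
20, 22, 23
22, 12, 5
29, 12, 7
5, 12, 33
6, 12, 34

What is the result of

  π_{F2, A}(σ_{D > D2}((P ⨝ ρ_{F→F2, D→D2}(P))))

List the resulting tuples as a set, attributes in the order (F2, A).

{(13, 29), (22, 12), (29, 12), (5, 12)}

ρ[F→F2, D→D2]: schema becomes (F2, A, D2); tuples unchanged.
Natural join on A: {(13, 29, 31, 13, 31), (13, 29, 31, 18, 38), (18, 29, 38, 13, 31), (18, 29, 38, 18, 38), (20, 22, 23, 20, 23), (22, 12, 5, 22, 5), (22, 12, 5, 29, 7), (22, 12, 5, 5, 33), (22, 12, 5, 6, 34), (29, 12, 7, 22, 5), (29, 12, 7, 29, 7), (29, 12, 7, 5, 33), (29, 12, 7, 6, 34), (5, 12, 33, 22, 5), (5, 12, 33, 29, 7), (5, 12, 33, 5, 33), (5, 12, 33, 6, 34), (6, 12, 34, 22, 5), (6, 12, 34, 29, 7), (6, 12, 34, 5, 33), (6, 12, 34, 6, 34)}
Selection D > D2: {(18, 29, 38, 13, 31), (29, 12, 7, 22, 5), (5, 12, 33, 22, 5), (5, 12, 33, 29, 7), (6, 12, 34, 22, 5), (6, 12, 34, 29, 7), (6, 12, 34, 5, 33)}
π_{F2, A} gives {(13, 29), (22, 12), (29, 12), (5, 12)} (3 duplicate(s) eliminated).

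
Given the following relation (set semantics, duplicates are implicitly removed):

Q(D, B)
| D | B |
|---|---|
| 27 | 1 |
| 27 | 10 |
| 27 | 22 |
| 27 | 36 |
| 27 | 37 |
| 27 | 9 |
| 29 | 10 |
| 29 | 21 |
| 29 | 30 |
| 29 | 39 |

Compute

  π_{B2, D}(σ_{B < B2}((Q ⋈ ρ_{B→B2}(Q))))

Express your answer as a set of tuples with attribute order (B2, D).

{(10, 27), (21, 29), (22, 27), (30, 29), (36, 27), (37, 27), (39, 29), (9, 27)}

ρ[B→B2]: schema becomes (D, B2); tuples unchanged.
Joining Q and ρ_{B→B2}(Q) on D yields {(27, 1, 1), (27, 1, 10), (27, 1, 22), (27, 1, 36), (27, 1, 37), (27, 1, 9), (27, 10, 1), (27, 10, 10), (27, 10, 22), (27, 10, 36), (27, 10, 37), (27, 10, 9), (27, 22, 1), (27, 22, 10), (27, 22, 22), (27, 22, 36), (27, 22, 37), (27, 22, 9), (27, 36, 1), (27, 36, 10), (27, 36, 22), (27, 36, 36), (27, 36, 37), (27, 36, 9), (27, 37, 1), (27, 37, 10), (27, 37, 22), (27, 37, 36), (27, 37, 37), (27, 37, 9), (27, 9, 1), (27, 9, 10), (27, 9, 22), (27, 9, 36), (27, 9, 37), (27, 9, 9), (29, 10, 10), (29, 10, 21), (29, 10, 30), (29, 10, 39), (29, 21, 10), (29, 21, 21), (29, 21, 30), (29, 21, 39), (29, 30, 10), (29, 30, 21), (29, 30, 30), (29, 30, 39), (29, 39, 10), (29, 39, 21), (29, 39, 30), (29, 39, 39)}.
Apply σ_{B < B2}; surviving tuples: {(27, 1, 10), (27, 1, 22), (27, 1, 36), (27, 1, 37), (27, 1, 9), (27, 10, 22), (27, 10, 36), (27, 10, 37), (27, 22, 36), (27, 22, 37), (27, 36, 37), (27, 9, 10), (27, 9, 22), (27, 9, 36), (27, 9, 37), (29, 10, 21), (29, 10, 30), (29, 10, 39), (29, 21, 30), (29, 21, 39), (29, 30, 39)}
Projecting to B2, D (13 duplicate(s) eliminated): {(10, 27), (21, 29), (22, 27), (30, 29), (36, 27), (37, 27), (39, 29), (9, 27)}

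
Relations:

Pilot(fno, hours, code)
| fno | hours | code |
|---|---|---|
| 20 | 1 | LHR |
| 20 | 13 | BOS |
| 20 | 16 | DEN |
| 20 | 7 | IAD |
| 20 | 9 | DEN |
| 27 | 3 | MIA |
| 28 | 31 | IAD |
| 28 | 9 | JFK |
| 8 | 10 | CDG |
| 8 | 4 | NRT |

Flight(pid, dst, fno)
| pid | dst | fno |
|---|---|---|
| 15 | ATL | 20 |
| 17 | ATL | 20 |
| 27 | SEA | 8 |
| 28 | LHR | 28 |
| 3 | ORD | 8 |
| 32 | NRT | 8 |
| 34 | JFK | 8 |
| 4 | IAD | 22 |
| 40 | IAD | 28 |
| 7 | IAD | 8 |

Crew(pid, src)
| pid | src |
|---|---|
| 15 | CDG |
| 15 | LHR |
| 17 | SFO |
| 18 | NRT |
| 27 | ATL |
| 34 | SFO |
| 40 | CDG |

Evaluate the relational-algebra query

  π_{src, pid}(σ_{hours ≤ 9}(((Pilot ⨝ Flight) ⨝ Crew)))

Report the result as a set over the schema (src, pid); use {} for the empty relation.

Pilot ⋈ Flight (natural join on fno): {(20, 1, LHR, 15, ATL), (20, 1, LHR, 17, ATL), (20, 13, BOS, 15, ATL), (20, 13, BOS, 17, ATL), (20, 16, DEN, 15, ATL), (20, 16, DEN, 17, ATL), (20, 7, IAD, 15, ATL), (20, 7, IAD, 17, ATL), (20, 9, DEN, 15, ATL), (20, 9, DEN, 17, ATL), (28, 31, IAD, 28, LHR), (28, 31, IAD, 40, IAD), (28, 9, JFK, 28, LHR), (28, 9, JFK, 40, IAD), (8, 10, CDG, 27, SEA), (8, 10, CDG, 3, ORD), (8, 10, CDG, 32, NRT), (8, 10, CDG, 34, JFK), (8, 10, CDG, 7, IAD), (8, 4, NRT, 27, SEA), (8, 4, NRT, 3, ORD), (8, 4, NRT, 32, NRT), (8, 4, NRT, 34, JFK), (8, 4, NRT, 7, IAD)}
(Pilot ⨝ Flight) ⋈ Crew (natural join on pid): {(20, 1, LHR, 15, ATL, CDG), (20, 1, LHR, 15, ATL, LHR), (20, 1, LHR, 17, ATL, SFO), (20, 13, BOS, 15, ATL, CDG), (20, 13, BOS, 15, ATL, LHR), (20, 13, BOS, 17, ATL, SFO), (20, 16, DEN, 15, ATL, CDG), (20, 16, DEN, 15, ATL, LHR), (20, 16, DEN, 17, ATL, SFO), (20, 7, IAD, 15, ATL, CDG), (20, 7, IAD, 15, ATL, LHR), (20, 7, IAD, 17, ATL, SFO), (20, 9, DEN, 15, ATL, CDG), (20, 9, DEN, 15, ATL, LHR), (20, 9, DEN, 17, ATL, SFO), (28, 31, IAD, 40, IAD, CDG), (28, 9, JFK, 40, IAD, CDG), (8, 10, CDG, 27, SEA, ATL), (8, 10, CDG, 34, JFK, SFO), (8, 4, NRT, 27, SEA, ATL), (8, 4, NRT, 34, JFK, SFO)}
σ[hours ≤ 9]: keep tuples satisfying hours ≤ 9 → {(20, 1, LHR, 15, ATL, CDG), (20, 1, LHR, 15, ATL, LHR), (20, 1, LHR, 17, ATL, SFO), (20, 7, IAD, 15, ATL, CDG), (20, 7, IAD, 15, ATL, LHR), (20, 7, IAD, 17, ATL, SFO), (20, 9, DEN, 15, ATL, CDG), (20, 9, DEN, 15, ATL, LHR), (20, 9, DEN, 17, ATL, SFO), (28, 9, JFK, 40, IAD, CDG), (8, 4, NRT, 27, SEA, ATL), (8, 4, NRT, 34, JFK, SFO)}
Keep only column(s) src, pid (6 duplicate(s) eliminated): {(ATL, 27), (CDG, 15), (CDG, 40), (LHR, 15), (SFO, 17), (SFO, 34)}

{(ATL, 27), (CDG, 15), (CDG, 40), (LHR, 15), (SFO, 17), (SFO, 34)}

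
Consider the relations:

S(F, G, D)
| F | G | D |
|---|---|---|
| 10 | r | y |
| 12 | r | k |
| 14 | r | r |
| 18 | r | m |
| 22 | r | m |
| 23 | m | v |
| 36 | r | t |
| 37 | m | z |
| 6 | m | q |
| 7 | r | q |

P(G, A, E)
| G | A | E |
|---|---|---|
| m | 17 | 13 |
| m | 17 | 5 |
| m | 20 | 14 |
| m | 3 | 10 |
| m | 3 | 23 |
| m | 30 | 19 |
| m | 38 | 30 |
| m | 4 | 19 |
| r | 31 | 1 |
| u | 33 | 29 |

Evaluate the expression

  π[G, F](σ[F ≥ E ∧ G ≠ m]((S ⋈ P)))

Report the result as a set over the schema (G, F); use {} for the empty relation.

{(r, 10), (r, 12), (r, 14), (r, 18), (r, 22), (r, 36), (r, 7)}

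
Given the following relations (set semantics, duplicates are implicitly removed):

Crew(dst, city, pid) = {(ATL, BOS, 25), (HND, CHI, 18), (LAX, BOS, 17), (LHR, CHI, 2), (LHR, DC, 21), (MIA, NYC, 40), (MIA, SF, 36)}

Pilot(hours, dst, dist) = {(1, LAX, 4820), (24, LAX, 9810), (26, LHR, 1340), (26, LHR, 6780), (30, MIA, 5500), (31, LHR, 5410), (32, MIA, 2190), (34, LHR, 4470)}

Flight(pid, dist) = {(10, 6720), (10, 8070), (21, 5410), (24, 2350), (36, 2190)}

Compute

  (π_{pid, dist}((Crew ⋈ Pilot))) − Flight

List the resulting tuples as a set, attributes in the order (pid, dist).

Joining Crew and Pilot on dst yields {(LAX, BOS, 17, 1, 4820), (LAX, BOS, 17, 24, 9810), (LHR, CHI, 2, 26, 1340), (LHR, CHI, 2, 26, 6780), (LHR, CHI, 2, 31, 5410), (LHR, CHI, 2, 34, 4470), (LHR, DC, 21, 26, 1340), (LHR, DC, 21, 26, 6780), (LHR, DC, 21, 31, 5410), (LHR, DC, 21, 34, 4470), (MIA, NYC, 40, 30, 5500), (MIA, NYC, 40, 32, 2190), (MIA, SF, 36, 30, 5500), (MIA, SF, 36, 32, 2190)}.
Keep only column(s) pid, dist: {(17, 4820), (17, 9810), (2, 1340), (2, 4470), (2, 5410), (2, 6780), (21, 1340), (21, 4470), (21, 5410), (21, 6780), (36, 2190), (36, 5500), (40, 2190), (40, 5500)}
Taking the difference: {(17, 4820), (17, 9810), (2, 1340), (2, 4470), (2, 5410), (2, 6780), (21, 1340), (21, 4470), (21, 6780), (36, 5500), (40, 2190), (40, 5500)}

{(17, 4820), (17, 9810), (2, 1340), (2, 4470), (2, 5410), (2, 6780), (21, 1340), (21, 4470), (21, 6780), (36, 5500), (40, 2190), (40, 5500)}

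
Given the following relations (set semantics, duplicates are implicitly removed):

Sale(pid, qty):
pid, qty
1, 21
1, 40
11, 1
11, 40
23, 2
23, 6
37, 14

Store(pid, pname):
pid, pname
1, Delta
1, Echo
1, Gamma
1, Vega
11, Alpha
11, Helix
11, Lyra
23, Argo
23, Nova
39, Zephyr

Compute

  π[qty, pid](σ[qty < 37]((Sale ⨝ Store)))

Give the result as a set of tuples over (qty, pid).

{(1, 11), (2, 23), (21, 1), (6, 23)}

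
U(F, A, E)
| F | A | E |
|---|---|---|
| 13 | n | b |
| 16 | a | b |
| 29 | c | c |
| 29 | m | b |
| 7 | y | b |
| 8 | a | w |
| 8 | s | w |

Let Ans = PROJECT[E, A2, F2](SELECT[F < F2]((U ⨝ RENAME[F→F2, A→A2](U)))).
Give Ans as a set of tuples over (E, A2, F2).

{(b, a, 16), (b, m, 29), (b, n, 13)}

ρ[F→F2, A→A2]: schema becomes (F2, A2, E); tuples unchanged.
U ⋈ RENAME[F→F2, A→A2](U) (natural join on E): {(13, n, b, 13, n), (13, n, b, 16, a), (13, n, b, 29, m), (13, n, b, 7, y), (16, a, b, 13, n), (16, a, b, 16, a), (16, a, b, 29, m), (16, a, b, 7, y), (29, c, c, 29, c), (29, m, b, 13, n), (29, m, b, 16, a), (29, m, b, 29, m), (29, m, b, 7, y), (7, y, b, 13, n), (7, y, b, 16, a), (7, y, b, 29, m), (7, y, b, 7, y), (8, a, w, 8, a), (8, a, w, 8, s), (8, s, w, 8, a), (8, s, w, 8, s)}
Filtering on F < F2 leaves {(13, n, b, 16, a), (13, n, b, 29, m), (16, a, b, 29, m), (7, y, b, 13, n), (7, y, b, 16, a), (7, y, b, 29, m)}.
Keep only column(s) E, A2, F2 (3 duplicate(s) eliminated): {(b, a, 16), (b, m, 29), (b, n, 13)}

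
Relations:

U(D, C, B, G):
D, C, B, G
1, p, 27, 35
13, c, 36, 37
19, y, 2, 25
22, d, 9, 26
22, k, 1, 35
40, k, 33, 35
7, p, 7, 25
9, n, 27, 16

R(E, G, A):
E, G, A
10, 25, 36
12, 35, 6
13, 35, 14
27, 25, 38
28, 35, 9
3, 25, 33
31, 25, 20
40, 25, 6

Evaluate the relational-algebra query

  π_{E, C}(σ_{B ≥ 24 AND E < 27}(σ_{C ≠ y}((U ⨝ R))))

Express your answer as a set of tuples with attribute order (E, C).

{(12, k), (12, p), (13, k), (13, p)}

Joining U and R on G yields {(1, p, 27, 35, 12, 6), (1, p, 27, 35, 13, 14), (1, p, 27, 35, 28, 9), (19, y, 2, 25, 10, 36), (19, y, 2, 25, 27, 38), (19, y, 2, 25, 3, 33), (19, y, 2, 25, 31, 20), (19, y, 2, 25, 40, 6), (22, k, 1, 35, 12, 6), (22, k, 1, 35, 13, 14), (22, k, 1, 35, 28, 9), (40, k, 33, 35, 12, 6), (40, k, 33, 35, 13, 14), (40, k, 33, 35, 28, 9), (7, p, 7, 25, 10, 36), (7, p, 7, 25, 27, 38), (7, p, 7, 25, 3, 33), (7, p, 7, 25, 31, 20), (7, p, 7, 25, 40, 6)}.
σ[C ≠ y]: keep tuples satisfying C ≠ y → {(1, p, 27, 35, 12, 6), (1, p, 27, 35, 13, 14), (1, p, 27, 35, 28, 9), (22, k, 1, 35, 12, 6), (22, k, 1, 35, 13, 14), (22, k, 1, 35, 28, 9), (40, k, 33, 35, 12, 6), (40, k, 33, 35, 13, 14), (40, k, 33, 35, 28, 9), (7, p, 7, 25, 10, 36), (7, p, 7, 25, 27, 38), (7, p, 7, 25, 3, 33), (7, p, 7, 25, 31, 20), (7, p, 7, 25, 40, 6)}
σ[B ≥ 24 AND E < 27]: keep tuples satisfying B ≥ 24 AND E < 27 → {(1, p, 27, 35, 12, 6), (1, p, 27, 35, 13, 14), (40, k, 33, 35, 12, 6), (40, k, 33, 35, 13, 14)}
Projecting to E, C: {(12, k), (12, p), (13, k), (13, p)}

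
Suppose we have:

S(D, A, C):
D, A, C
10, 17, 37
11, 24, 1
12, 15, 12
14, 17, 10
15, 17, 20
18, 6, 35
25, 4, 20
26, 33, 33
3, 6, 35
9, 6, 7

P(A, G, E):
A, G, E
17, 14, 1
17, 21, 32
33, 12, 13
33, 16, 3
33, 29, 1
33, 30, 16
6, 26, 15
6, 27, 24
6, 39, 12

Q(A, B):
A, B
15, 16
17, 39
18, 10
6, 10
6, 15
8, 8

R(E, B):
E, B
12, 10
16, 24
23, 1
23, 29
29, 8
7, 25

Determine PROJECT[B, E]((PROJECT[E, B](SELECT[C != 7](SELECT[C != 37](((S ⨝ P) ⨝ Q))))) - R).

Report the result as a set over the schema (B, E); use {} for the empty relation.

{(10, 15), (10, 24), (15, 12), (15, 15), (15, 24), (39, 1), (39, 32)}

Joining S and P on A yields {(10, 17, 37, 14, 1), (10, 17, 37, 21, 32), (14, 17, 10, 14, 1), (14, 17, 10, 21, 32), (15, 17, 20, 14, 1), (15, 17, 20, 21, 32), (18, 6, 35, 26, 15), (18, 6, 35, 27, 24), (18, 6, 35, 39, 12), (26, 33, 33, 12, 13), (26, 33, 33, 16, 3), (26, 33, 33, 29, 1), (26, 33, 33, 30, 16), (3, 6, 35, 26, 15), (3, 6, 35, 27, 24), (3, 6, 35, 39, 12), (9, 6, 7, 26, 15), (9, 6, 7, 27, 24), (9, 6, 7, 39, 12)}.
Joining (S ⨝ P) and Q on A yields {(10, 17, 37, 14, 1, 39), (10, 17, 37, 21, 32, 39), (14, 17, 10, 14, 1, 39), (14, 17, 10, 21, 32, 39), (15, 17, 20, 14, 1, 39), (15, 17, 20, 21, 32, 39), (18, 6, 35, 26, 15, 10), (18, 6, 35, 26, 15, 15), (18, 6, 35, 27, 24, 10), (18, 6, 35, 27, 24, 15), (18, 6, 35, 39, 12, 10), (18, 6, 35, 39, 12, 15), (3, 6, 35, 26, 15, 10), (3, 6, 35, 26, 15, 15), (3, 6, 35, 27, 24, 10), (3, 6, 35, 27, 24, 15), (3, 6, 35, 39, 12, 10), (3, 6, 35, 39, 12, 15), (9, 6, 7, 26, 15, 10), (9, 6, 7, 26, 15, 15), (9, 6, 7, 27, 24, 10), (9, 6, 7, 27, 24, 15), (9, 6, 7, 39, 12, 10), (9, 6, 7, 39, 12, 15)}.
Apply σ_{C != 37}; surviving tuples: {(14, 17, 10, 14, 1, 39), (14, 17, 10, 21, 32, 39), (15, 17, 20, 14, 1, 39), (15, 17, 20, 21, 32, 39), (18, 6, 35, 26, 15, 10), (18, 6, 35, 26, 15, 15), (18, 6, 35, 27, 24, 10), (18, 6, 35, 27, 24, 15), (18, 6, 35, 39, 12, 10), (18, 6, 35, 39, 12, 15), (3, 6, 35, 26, 15, 10), (3, 6, 35, 26, 15, 15), (3, 6, 35, 27, 24, 10), (3, 6, 35, 27, 24, 15), (3, 6, 35, 39, 12, 10), (3, 6, 35, 39, 12, 15), (9, 6, 7, 26, 15, 10), (9, 6, 7, 26, 15, 15), (9, 6, 7, 27, 24, 10), (9, 6, 7, 27, 24, 15), (9, 6, 7, 39, 12, 10), (9, 6, 7, 39, 12, 15)}
Apply σ_{C != 7}; surviving tuples: {(14, 17, 10, 14, 1, 39), (14, 17, 10, 21, 32, 39), (15, 17, 20, 14, 1, 39), (15, 17, 20, 21, 32, 39), (18, 6, 35, 26, 15, 10), (18, 6, 35, 26, 15, 15), (18, 6, 35, 27, 24, 10), (18, 6, 35, 27, 24, 15), (18, 6, 35, 39, 12, 10), (18, 6, 35, 39, 12, 15), (3, 6, 35, 26, 15, 10), (3, 6, 35, 26, 15, 15), (3, 6, 35, 27, 24, 10), (3, 6, 35, 27, 24, 15), (3, 6, 35, 39, 12, 10), (3, 6, 35, 39, 12, 15)}
π_{E, B} gives {(1, 39), (12, 10), (12, 15), (15, 10), (15, 15), (24, 10), (24, 15), (32, 39)} (8 duplicate(s) eliminated).
Set difference of the two operands is {(1, 39), (12, 15), (15, 10), (15, 15), (24, 10), (24, 15), (32, 39)}.
π_{B, E} gives {(10, 15), (10, 24), (15, 12), (15, 15), (15, 24), (39, 1), (39, 32)}.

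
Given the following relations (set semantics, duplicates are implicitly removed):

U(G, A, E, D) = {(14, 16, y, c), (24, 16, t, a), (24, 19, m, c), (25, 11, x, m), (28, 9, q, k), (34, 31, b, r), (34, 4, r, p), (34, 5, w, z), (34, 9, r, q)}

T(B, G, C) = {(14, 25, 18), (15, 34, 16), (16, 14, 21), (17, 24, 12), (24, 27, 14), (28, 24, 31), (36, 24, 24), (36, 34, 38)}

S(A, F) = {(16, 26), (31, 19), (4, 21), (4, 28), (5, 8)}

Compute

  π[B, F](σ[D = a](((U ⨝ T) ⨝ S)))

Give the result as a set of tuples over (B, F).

{(17, 26), (28, 26), (36, 26)}

Joining U and T on G yields {(14, 16, y, c, 16, 21), (24, 16, t, a, 17, 12), (24, 16, t, a, 28, 31), (24, 16, t, a, 36, 24), (24, 19, m, c, 17, 12), (24, 19, m, c, 28, 31), (24, 19, m, c, 36, 24), (25, 11, x, m, 14, 18), (34, 31, b, r, 15, 16), (34, 31, b, r, 36, 38), (34, 4, r, p, 15, 16), (34, 4, r, p, 36, 38), (34, 5, w, z, 15, 16), (34, 5, w, z, 36, 38), (34, 9, r, q, 15, 16), (34, 9, r, q, 36, 38)}.
Joining (U ⨝ T) and S on A yields {(14, 16, y, c, 16, 21, 26), (24, 16, t, a, 17, 12, 26), (24, 16, t, a, 28, 31, 26), (24, 16, t, a, 36, 24, 26), (34, 31, b, r, 15, 16, 19), (34, 31, b, r, 36, 38, 19), (34, 4, r, p, 15, 16, 21), (34, 4, r, p, 15, 16, 28), (34, 4, r, p, 36, 38, 21), (34, 4, r, p, 36, 38, 28), (34, 5, w, z, 15, 16, 8), (34, 5, w, z, 36, 38, 8)}.
σ[D = a]: keep tuples satisfying D = a → {(24, 16, t, a, 17, 12, 26), (24, 16, t, a, 28, 31, 26), (24, 16, t, a, 36, 24, 26)}
π[B, F]: project onto (B, F) → {(17, 26), (28, 26), (36, 26)}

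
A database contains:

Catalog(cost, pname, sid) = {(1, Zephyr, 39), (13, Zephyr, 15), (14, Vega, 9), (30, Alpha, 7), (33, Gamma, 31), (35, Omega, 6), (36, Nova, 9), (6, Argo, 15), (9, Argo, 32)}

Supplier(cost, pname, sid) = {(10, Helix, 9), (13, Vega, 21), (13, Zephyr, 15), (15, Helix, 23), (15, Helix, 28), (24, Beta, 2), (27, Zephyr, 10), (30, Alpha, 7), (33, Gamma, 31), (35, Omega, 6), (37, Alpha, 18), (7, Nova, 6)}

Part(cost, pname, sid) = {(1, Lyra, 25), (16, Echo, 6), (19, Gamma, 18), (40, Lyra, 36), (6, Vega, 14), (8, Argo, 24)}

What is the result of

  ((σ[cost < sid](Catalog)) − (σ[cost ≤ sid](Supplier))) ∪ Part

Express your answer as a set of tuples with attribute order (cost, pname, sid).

{(1, Lyra, 25), (1, Zephyr, 39), (16, Echo, 6), (19, Gamma, 18), (40, Lyra, 36), (6, Argo, 15), (6, Vega, 14), (8, Argo, 24), (9, Argo, 32)}

Apply σ_{cost < sid}; surviving tuples: {(1, Zephyr, 39), (13, Zephyr, 15), (6, Argo, 15), (9, Argo, 32)}
Apply σ_{cost ≤ sid}; surviving tuples: {(13, Vega, 21), (13, Zephyr, 15), (15, Helix, 23), (15, Helix, 28)}
Difference: {(1, Zephyr, 39), (13, Zephyr, 15), (6, Argo, 15), (9, Argo, 32)} with {(13, Vega, 21), (13, Zephyr, 15), (15, Helix, 23), (15, Helix, 28)} → {(1, Zephyr, 39), (6, Argo, 15), (9, Argo, 32)}
Union: {(1, Zephyr, 39), (6, Argo, 15), (9, Argo, 32)} with {(1, Lyra, 25), (16, Echo, 6), (19, Gamma, 18), (40, Lyra, 36), (6, Vega, 14), (8, Argo, 24)} → {(1, Lyra, 25), (1, Zephyr, 39), (16, Echo, 6), (19, Gamma, 18), (40, Lyra, 36), (6, Argo, 15), (6, Vega, 14), (8, Argo, 24), (9, Argo, 32)}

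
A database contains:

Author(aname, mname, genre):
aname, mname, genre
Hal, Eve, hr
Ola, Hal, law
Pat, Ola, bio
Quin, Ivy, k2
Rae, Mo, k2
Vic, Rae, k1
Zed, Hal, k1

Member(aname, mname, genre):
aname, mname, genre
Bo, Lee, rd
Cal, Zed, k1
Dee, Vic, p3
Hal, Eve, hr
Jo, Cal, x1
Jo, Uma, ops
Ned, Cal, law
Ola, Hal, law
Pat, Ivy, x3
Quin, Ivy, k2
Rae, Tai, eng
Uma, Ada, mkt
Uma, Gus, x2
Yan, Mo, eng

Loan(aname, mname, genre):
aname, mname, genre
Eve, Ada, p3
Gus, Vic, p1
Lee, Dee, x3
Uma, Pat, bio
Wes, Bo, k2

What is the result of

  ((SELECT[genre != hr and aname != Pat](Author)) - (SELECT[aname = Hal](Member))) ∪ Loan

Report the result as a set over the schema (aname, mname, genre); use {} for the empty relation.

{(Eve, Ada, p3), (Gus, Vic, p1), (Lee, Dee, x3), (Ola, Hal, law), (Quin, Ivy, k2), (Rae, Mo, k2), (Uma, Pat, bio), (Vic, Rae, k1), (Wes, Bo, k2), (Zed, Hal, k1)}

σ[genre != hr and aname != Pat]: keep tuples satisfying genre != hr and aname != Pat → {(Ola, Hal, law), (Quin, Ivy, k2), (Rae, Mo, k2), (Vic, Rae, k1), (Zed, Hal, k1)}
σ[aname = Hal]: keep tuples satisfying aname = Hal → {(Hal, Eve, hr)}
Set difference of the two operands is {(Ola, Hal, law), (Quin, Ivy, k2), (Rae, Mo, k2), (Vic, Rae, k1), (Zed, Hal, k1)}.
Set union of the two operands is {(Eve, Ada, p3), (Gus, Vic, p1), (Lee, Dee, x3), (Ola, Hal, law), (Quin, Ivy, k2), (Rae, Mo, k2), (Uma, Pat, bio), (Vic, Rae, k1), (Wes, Bo, k2), (Zed, Hal, k1)}.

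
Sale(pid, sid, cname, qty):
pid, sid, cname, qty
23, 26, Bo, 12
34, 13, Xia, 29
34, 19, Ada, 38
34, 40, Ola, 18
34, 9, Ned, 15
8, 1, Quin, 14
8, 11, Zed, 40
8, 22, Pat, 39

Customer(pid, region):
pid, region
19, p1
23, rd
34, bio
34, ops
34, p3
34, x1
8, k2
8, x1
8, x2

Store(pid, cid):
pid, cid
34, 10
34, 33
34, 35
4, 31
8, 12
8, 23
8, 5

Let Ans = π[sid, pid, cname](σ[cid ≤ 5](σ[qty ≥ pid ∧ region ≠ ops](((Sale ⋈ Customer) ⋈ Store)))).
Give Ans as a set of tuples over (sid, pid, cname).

{(1, 8, Quin), (11, 8, Zed), (22, 8, Pat)}

Sale ⋈ Customer (natural join on pid): {(23, 26, Bo, 12, rd), (34, 13, Xia, 29, bio), (34, 13, Xia, 29, ops), (34, 13, Xia, 29, p3), (34, 13, Xia, 29, x1), (34, 19, Ada, 38, bio), (34, 19, Ada, 38, ops), (34, 19, Ada, 38, p3), (34, 19, Ada, 38, x1), (34, 40, Ola, 18, bio), (34, 40, Ola, 18, ops), (34, 40, Ola, 18, p3), (34, 40, Ola, 18, x1), (34, 9, Ned, 15, bio), (34, 9, Ned, 15, ops), (34, 9, Ned, 15, p3), (34, 9, Ned, 15, x1), (8, 1, Quin, 14, k2), (8, 1, Quin, 14, x1), (8, 1, Quin, 14, x2), (8, 11, Zed, 40, k2), (8, 11, Zed, 40, x1), (8, 11, Zed, 40, x2), (8, 22, Pat, 39, k2), (8, 22, Pat, 39, x1), (8, 22, Pat, 39, x2)}
(Sale ⋈ Customer) ⋈ Store (natural join on pid): {(34, 13, Xia, 29, bio, 10), (34, 13, Xia, 29, bio, 33), (34, 13, Xia, 29, bio, 35), (34, 13, Xia, 29, ops, 10), (34, 13, Xia, 29, ops, 33), (34, 13, Xia, 29, ops, 35), (34, 13, Xia, 29, p3, 10), (34, 13, Xia, 29, p3, 33), (34, 13, Xia, 29, p3, 35), (34, 13, Xia, 29, x1, 10), (34, 13, Xia, 29, x1, 33), (34, 13, Xia, 29, x1, 35), (34, 19, Ada, 38, bio, 10), (34, 19, Ada, 38, bio, 33), (34, 19, Ada, 38, bio, 35), (34, 19, Ada, 38, ops, 10), (34, 19, Ada, 38, ops, 33), (34, 19, Ada, 38, ops, 35), (34, 19, Ada, 38, p3, 10), (34, 19, Ada, 38, p3, 33), (34, 19, Ada, 38, p3, 35), (34, 19, Ada, 38, x1, 10), (34, 19, Ada, 38, x1, 33), (34, 19, Ada, 38, x1, 35), (34, 40, Ola, 18, bio, 10), (34, 40, Ola, 18, bio, 33), (34, 40, Ola, 18, bio, 35), (34, 40, Ola, 18, ops, 10), (34, 40, Ola, 18, ops, 33), (34, 40, Ola, 18, ops, 35), (34, 40, Ola, 18, p3, 10), (34, 40, Ola, 18, p3, 33), (34, 40, Ola, 18, p3, 35), (34, 40, Ola, 18, x1, 10), (34, 40, Ola, 18, x1, 33), (34, 40, Ola, 18, x1, 35), (34, 9, Ned, 15, bio, 10), (34, 9, Ned, 15, bio, 33), (34, 9, Ned, 15, bio, 35), (34, 9, Ned, 15, ops, 10), (34, 9, Ned, 15, ops, 33), (34, 9, Ned, 15, ops, 35), (34, 9, Ned, 15, p3, 10), (34, 9, Ned, 15, p3, 33), (34, 9, Ned, 15, p3, 35), (34, 9, Ned, 15, x1, 10), (34, 9, Ned, 15, x1, 33), (34, 9, Ned, 15, x1, 35), (8, 1, Quin, 14, k2, 12), (8, 1, Quin, 14, k2, 23), (8, 1, Quin, 14, k2, 5), (8, 1, Quin, 14, x1, 12), (8, 1, Quin, 14, x1, 23), (8, 1, Quin, 14, x1, 5), (8, 1, Quin, 14, x2, 12), (8, 1, Quin, 14, x2, 23), (8, 1, Quin, 14, x2, 5), (8, 11, Zed, 40, k2, 12), (8, 11, Zed, 40, k2, 23), (8, 11, Zed, 40, k2, 5), (8, 11, Zed, 40, x1, 12), (8, 11, Zed, 40, x1, 23), (8, 11, Zed, 40, x1, 5), (8, 11, Zed, 40, x2, 12), (8, 11, Zed, 40, x2, 23), (8, 11, Zed, 40, x2, 5), (8, 22, Pat, 39, k2, 12), (8, 22, Pat, 39, k2, 23), (8, 22, Pat, 39, k2, 5), (8, 22, Pat, 39, x1, 12), (8, 22, Pat, 39, x1, 23), (8, 22, Pat, 39, x1, 5), (8, 22, Pat, 39, x2, 12), (8, 22, Pat, 39, x2, 23), (8, 22, Pat, 39, x2, 5)}
Selection qty ≥ pid ∧ region ≠ ops: {(34, 19, Ada, 38, bio, 10), (34, 19, Ada, 38, bio, 33), (34, 19, Ada, 38, bio, 35), (34, 19, Ada, 38, p3, 10), (34, 19, Ada, 38, p3, 33), (34, 19, Ada, 38, p3, 35), (34, 19, Ada, 38, x1, 10), (34, 19, Ada, 38, x1, 33), (34, 19, Ada, 38, x1, 35), (8, 1, Quin, 14, k2, 12), (8, 1, Quin, 14, k2, 23), (8, 1, Quin, 14, k2, 5), (8, 1, Quin, 14, x1, 12), (8, 1, Quin, 14, x1, 23), (8, 1, Quin, 14, x1, 5), (8, 1, Quin, 14, x2, 12), (8, 1, Quin, 14, x2, 23), (8, 1, Quin, 14, x2, 5), (8, 11, Zed, 40, k2, 12), (8, 11, Zed, 40, k2, 23), (8, 11, Zed, 40, k2, 5), (8, 11, Zed, 40, x1, 12), (8, 11, Zed, 40, x1, 23), (8, 11, Zed, 40, x1, 5), (8, 11, Zed, 40, x2, 12), (8, 11, Zed, 40, x2, 23), (8, 11, Zed, 40, x2, 5), (8, 22, Pat, 39, k2, 12), (8, 22, Pat, 39, k2, 23), (8, 22, Pat, 39, k2, 5), (8, 22, Pat, 39, x1, 12), (8, 22, Pat, 39, x1, 23), (8, 22, Pat, 39, x1, 5), (8, 22, Pat, 39, x2, 12), (8, 22, Pat, 39, x2, 23), (8, 22, Pat, 39, x2, 5)}
Selection cid ≤ 5: {(8, 1, Quin, 14, k2, 5), (8, 1, Quin, 14, x1, 5), (8, 1, Quin, 14, x2, 5), (8, 11, Zed, 40, k2, 5), (8, 11, Zed, 40, x1, 5), (8, 11, Zed, 40, x2, 5), (8, 22, Pat, 39, k2, 5), (8, 22, Pat, 39, x1, 5), (8, 22, Pat, 39, x2, 5)}
π_{sid, pid, cname} gives {(1, 8, Quin), (11, 8, Zed), (22, 8, Pat)} (6 duplicate(s) eliminated).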